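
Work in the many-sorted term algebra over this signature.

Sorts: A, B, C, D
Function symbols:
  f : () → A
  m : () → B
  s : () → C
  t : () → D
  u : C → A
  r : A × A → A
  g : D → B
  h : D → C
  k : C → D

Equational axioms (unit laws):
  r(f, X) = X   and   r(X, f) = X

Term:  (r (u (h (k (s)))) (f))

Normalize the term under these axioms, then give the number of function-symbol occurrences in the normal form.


size = 4

1. (r (u (h (k (s)))) (f))  →  (u (h (k (s))))
normal form: (u (h (k (s))))


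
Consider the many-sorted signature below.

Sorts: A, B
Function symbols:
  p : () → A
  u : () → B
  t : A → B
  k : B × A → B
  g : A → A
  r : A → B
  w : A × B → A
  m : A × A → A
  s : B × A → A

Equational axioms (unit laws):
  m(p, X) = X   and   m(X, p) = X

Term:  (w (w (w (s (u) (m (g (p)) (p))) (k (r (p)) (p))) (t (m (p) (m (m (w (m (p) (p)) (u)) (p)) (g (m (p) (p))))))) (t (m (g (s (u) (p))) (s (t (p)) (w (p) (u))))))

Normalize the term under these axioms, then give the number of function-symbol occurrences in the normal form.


1. (w (w (w (s (u) (m (g (p)) (p))) (k (r (p)) (p))) (t (m (p) (m (m (w (m (p) (p)) (u)) (p)) (g (m (p) (p))))))) (t (m (g (s (u) (p))) (s (t (p)) (w (p) (u))))))  →  (w (w (w (s (u) (g (p))) (k (r (p)) (p))) (t (m (p) (m (m (w (m (p) (p)) (u)) (p)) (g (m (p) (p))))))) (t (m (g (s (u) (p))) (s (t (p)) (w (p) (u))))))
2. (w (w (w (s (u) (g (p))) (k (r (p)) (p))) (t (m (p) (m (m (w (m (p) (p)) (u)) (p)) (g (m (p) (p))))))) (t (m (g (s (u) (p))) (s (t (p)) (w (p) (u))))))  →  (w (w (w (s (u) (g (p))) (k (r (p)) (p))) (t (m (m (w (m (p) (p)) (u)) (p)) (g (m (p) (p)))))) (t (m (g (s (u) (p))) (s (t (p)) (w (p) (u))))))
3. (w (w (w (s (u) (g (p))) (k (r (p)) (p))) (t (m (m (w (m (p) (p)) (u)) (p)) (g (m (p) (p)))))) (t (m (g (s (u) (p))) (s (t (p)) (w (p) (u))))))  →  (w (w (w (s (u) (g (p))) (k (r (p)) (p))) (t (m (w (m (p) (p)) (u)) (g (m (p) (p)))))) (t (m (g (s (u) (p))) (s (t (p)) (w (p) (u))))))
4. (w (w (w (s (u) (g (p))) (k (r (p)) (p))) (t (m (w (m (p) (p)) (u)) (g (m (p) (p)))))) (t (m (g (s (u) (p))) (s (t (p)) (w (p) (u))))))  →  (w (w (w (s (u) (g (p))) (k (r (p)) (p))) (t (m (w (p) (u)) (g (m (p) (p)))))) (t (m (g (s (u) (p))) (s (t (p)) (w (p) (u))))))
5. (w (w (w (s (u) (g (p))) (k (r (p)) (p))) (t (m (w (p) (u)) (g (m (p) (p)))))) (t (m (g (s (u) (p))) (s (t (p)) (w (p) (u))))))  →  (w (w (w (s (u) (g (p))) (k (r (p)) (p))) (t (m (w (p) (u)) (g (p))))) (t (m (g (s (u) (p))) (s (t (p)) (w (p) (u))))))
normal form: (w (w (w (s (u) (g (p))) (k (r (p)) (p))) (t (m (w (p) (u)) (g (p))))) (t (m (g (s (u) (p))) (s (t (p)) (w (p) (u))))))

size = 30


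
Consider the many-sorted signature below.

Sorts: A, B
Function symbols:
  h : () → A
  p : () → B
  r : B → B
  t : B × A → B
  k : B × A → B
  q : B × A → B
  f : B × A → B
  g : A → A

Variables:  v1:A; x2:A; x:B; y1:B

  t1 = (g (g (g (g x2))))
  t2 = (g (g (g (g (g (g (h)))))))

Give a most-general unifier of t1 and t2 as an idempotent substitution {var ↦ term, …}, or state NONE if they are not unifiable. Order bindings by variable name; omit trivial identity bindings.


{x2 ↦ (g (g (h)))}


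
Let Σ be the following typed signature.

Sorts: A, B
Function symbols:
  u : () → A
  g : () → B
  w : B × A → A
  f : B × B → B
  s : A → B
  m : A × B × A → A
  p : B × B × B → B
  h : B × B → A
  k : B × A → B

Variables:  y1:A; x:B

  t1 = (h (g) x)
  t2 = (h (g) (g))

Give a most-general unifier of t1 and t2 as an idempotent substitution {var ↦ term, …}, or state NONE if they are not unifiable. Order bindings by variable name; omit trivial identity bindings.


{x ↦ (g)}


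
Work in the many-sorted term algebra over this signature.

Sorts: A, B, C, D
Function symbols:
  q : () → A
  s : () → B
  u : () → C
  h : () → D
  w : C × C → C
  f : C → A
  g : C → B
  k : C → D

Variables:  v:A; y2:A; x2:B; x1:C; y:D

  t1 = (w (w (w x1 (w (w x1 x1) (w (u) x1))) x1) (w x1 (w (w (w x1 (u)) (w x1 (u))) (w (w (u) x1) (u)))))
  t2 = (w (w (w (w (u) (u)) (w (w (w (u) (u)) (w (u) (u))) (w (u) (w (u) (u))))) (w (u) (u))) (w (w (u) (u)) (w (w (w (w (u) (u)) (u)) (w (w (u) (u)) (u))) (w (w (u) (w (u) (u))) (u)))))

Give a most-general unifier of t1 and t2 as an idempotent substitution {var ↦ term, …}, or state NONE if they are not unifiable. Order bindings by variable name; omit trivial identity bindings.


{x1 ↦ (w (u) (u))}


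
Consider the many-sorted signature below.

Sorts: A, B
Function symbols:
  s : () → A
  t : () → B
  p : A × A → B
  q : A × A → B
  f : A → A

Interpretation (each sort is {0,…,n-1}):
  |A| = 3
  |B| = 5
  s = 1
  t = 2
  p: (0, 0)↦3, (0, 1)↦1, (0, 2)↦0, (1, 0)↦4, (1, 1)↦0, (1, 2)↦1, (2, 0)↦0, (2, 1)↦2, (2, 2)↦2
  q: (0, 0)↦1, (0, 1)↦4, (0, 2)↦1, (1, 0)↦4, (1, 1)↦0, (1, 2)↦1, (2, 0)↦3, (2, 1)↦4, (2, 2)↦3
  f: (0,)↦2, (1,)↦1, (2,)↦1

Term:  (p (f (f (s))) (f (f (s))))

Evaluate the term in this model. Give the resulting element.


  s = 1
  (f (s)) = f(1,) = 1
  (f (f (s))) = f(1,) = 1
  s = 1
  (f (s)) = f(1,) = 1
  (f (f (s))) = f(1,) = 1
  (p (f (f (s))) (f (f (s)))) = p(1, 1) = 0

value = 0


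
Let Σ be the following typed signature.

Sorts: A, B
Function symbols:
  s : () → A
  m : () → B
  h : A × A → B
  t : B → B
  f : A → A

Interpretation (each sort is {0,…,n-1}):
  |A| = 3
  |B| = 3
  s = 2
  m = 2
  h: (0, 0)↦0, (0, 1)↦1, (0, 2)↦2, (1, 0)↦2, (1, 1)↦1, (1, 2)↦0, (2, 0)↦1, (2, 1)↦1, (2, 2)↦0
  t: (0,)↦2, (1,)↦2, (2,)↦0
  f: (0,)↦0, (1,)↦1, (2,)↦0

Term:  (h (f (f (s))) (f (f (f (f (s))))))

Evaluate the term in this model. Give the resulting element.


  s = 2
  (f (s)) = f(2,) = 0
  (f (f (s))) = f(0,) = 0
  s = 2
  (f (s)) = f(2,) = 0
  (f (f (s))) = f(0,) = 0
  (f (f (f (s)))) = f(0,) = 0
  (f (f (f (f (s))))) = f(0,) = 0
  (h (f (f (s))) (f (f (f (f (s)))))) = h(0, 0) = 0

value = 0


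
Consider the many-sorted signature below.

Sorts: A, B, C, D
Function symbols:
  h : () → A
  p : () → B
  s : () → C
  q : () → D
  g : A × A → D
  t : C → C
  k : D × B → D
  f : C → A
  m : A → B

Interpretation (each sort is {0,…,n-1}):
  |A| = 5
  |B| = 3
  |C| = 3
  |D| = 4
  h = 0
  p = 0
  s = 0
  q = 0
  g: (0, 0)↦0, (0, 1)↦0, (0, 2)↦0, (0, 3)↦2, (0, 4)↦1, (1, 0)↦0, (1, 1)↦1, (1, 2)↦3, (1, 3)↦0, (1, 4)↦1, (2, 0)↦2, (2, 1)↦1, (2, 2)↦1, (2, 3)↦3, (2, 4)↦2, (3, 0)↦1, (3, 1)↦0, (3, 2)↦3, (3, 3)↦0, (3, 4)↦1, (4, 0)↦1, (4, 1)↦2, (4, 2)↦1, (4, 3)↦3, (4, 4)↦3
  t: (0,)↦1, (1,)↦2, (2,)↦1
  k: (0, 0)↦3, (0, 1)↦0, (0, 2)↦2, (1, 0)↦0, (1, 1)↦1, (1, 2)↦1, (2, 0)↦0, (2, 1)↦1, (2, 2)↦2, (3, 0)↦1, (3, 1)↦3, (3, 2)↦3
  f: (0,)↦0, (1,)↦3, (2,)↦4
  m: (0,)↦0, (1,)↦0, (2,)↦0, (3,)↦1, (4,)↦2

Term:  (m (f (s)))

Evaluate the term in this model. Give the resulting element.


  s = 0
  (f (s)) = f(0,) = 0
  (m (f (s))) = m(0,) = 0

value = 0


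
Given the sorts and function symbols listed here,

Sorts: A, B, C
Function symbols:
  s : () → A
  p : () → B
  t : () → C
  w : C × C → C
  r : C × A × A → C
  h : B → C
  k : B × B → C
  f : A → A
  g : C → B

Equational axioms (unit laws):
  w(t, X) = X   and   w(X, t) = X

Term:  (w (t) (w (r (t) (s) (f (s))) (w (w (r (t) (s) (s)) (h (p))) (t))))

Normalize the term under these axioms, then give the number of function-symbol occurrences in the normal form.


size = 13

1. (w (t) (w (r (t) (s) (f (s))) (w (w (r (t) (s) (s)) (h (p))) (t))))  →  (w (r (t) (s) (f (s))) (w (w (r (t) (s) (s)) (h (p))) (t)))
2. (w (r (t) (s) (f (s))) (w (w (r (t) (s) (s)) (h (p))) (t)))  →  (w (r (t) (s) (f (s))) (w (r (t) (s) (s)) (h (p))))
normal form: (w (r (t) (s) (f (s))) (w (r (t) (s) (s)) (h (p))))


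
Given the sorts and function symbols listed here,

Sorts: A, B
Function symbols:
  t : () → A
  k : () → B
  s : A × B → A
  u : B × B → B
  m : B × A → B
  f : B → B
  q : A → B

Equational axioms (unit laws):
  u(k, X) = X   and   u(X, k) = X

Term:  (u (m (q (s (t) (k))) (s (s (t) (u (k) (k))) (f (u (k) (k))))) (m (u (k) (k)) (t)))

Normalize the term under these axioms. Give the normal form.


1. (u (m (q (s (t) (k))) (s (s (t) (u (k) (k))) (f (u (k) (k))))) (m (u (k) (k)) (t)))  →  (u (m (q (s (t) (k))) (s (s (t) (k)) (f (u (k) (k))))) (m (u (k) (k)) (t)))
2. (u (m (q (s (t) (k))) (s (s (t) (k)) (f (u (k) (k))))) (m (u (k) (k)) (t)))  →  (u (m (q (s (t) (k))) (s (s (t) (k)) (f (k)))) (m (u (k) (k)) (t)))
3. (u (m (q (s (t) (k))) (s (s (t) (k)) (f (k)))) (m (u (k) (k)) (t)))  →  (u (m (q (s (t) (k))) (s (s (t) (k)) (f (k)))) (m (k) (t)))

normal form = (u (m (q (s (t) (k))) (s (s (t) (k)) (f (k)))) (m (k) (t)))


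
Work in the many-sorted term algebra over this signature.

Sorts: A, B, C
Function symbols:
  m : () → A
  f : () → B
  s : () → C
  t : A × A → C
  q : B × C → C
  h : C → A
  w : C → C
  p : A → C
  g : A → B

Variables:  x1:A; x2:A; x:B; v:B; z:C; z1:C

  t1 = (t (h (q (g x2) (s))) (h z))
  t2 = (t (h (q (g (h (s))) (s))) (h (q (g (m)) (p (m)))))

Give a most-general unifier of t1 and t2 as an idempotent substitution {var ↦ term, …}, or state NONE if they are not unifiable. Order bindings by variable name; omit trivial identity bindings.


{x2 ↦ (h (s)), z ↦ (q (g (m)) (p (m)))}


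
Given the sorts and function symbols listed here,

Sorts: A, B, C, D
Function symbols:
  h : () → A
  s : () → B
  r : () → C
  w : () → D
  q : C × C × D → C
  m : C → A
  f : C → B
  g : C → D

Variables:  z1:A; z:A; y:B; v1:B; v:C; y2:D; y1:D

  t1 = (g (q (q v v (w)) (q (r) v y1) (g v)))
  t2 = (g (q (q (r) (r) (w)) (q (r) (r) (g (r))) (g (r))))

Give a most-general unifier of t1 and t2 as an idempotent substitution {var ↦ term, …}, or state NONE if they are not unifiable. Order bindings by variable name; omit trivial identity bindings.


{v ↦ (r), y1 ↦ (g (r))}


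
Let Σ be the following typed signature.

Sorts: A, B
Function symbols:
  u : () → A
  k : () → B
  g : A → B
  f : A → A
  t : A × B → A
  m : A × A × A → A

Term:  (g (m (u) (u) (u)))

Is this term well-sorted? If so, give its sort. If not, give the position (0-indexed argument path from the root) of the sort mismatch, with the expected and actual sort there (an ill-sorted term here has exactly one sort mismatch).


well-sorted; sort = B

    (u) : A
    (u) : A
    (u) : A
  (m (u) (u) (u)) : A
(g (m (u) (u) (u))) : B


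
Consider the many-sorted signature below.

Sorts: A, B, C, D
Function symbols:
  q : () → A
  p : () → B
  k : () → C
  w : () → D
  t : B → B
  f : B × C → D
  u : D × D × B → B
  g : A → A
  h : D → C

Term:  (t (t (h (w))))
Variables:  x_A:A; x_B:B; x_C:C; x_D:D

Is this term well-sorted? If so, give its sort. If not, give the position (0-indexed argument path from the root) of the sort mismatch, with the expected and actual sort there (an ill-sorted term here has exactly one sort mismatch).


      (w) : D
    (h (w)) : C
  (t (h (w))) : ✗ arg 0 at [0, 0] has sort C, expected B

ill-sorted at position [0, 0]: expected B, got C


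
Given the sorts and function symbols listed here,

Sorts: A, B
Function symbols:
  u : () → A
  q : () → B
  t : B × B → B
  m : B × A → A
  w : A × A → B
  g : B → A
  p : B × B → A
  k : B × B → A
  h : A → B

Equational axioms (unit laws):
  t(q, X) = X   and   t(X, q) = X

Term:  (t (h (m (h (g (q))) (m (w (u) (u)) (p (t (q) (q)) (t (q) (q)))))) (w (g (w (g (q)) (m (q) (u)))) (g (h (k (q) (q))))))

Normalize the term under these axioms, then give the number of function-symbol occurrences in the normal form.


1. (t (h (m (h (g (q))) (m (w (u) (u)) (p (t (q) (q)) (t (q) (q)))))) (w (g (w (g (q)) (m (q) (u)))) (g (h (k (q) (q))))))  →  (t (h (m (h (g (q))) (m (w (u) (u)) (p (q) (t (q) (q)))))) (w (g (w (g (q)) (m (q) (u)))) (g (h (k (q) (q))))))
2. (t (h (m (h (g (q))) (m (w (u) (u)) (p (q) (t (q) (q)))))) (w (g (w (g (q)) (m (q) (u)))) (g (h (k (q) (q))))))  →  (t (h (m (h (g (q))) (m (w (u) (u)) (p (q) (q))))) (w (g (w (g (q)) (m (q) (u)))) (g (h (k (q) (q))))))
normal form: (t (h (m (h (g (q))) (m (w (u) (u)) (p (q) (q))))) (w (g (w (g (q)) (m (q) (u)))) (g (h (k (q) (q))))))

size = 26


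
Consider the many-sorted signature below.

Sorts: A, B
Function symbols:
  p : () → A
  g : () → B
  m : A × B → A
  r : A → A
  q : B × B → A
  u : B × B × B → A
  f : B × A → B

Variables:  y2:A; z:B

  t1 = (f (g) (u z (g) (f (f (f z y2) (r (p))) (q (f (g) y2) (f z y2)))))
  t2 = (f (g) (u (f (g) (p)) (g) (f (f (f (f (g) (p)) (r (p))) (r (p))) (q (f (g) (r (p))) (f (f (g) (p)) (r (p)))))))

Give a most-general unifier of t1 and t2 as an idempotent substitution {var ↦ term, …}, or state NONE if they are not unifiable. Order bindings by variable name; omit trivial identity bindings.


{y2 ↦ (r (p)), z ↦ (f (g) (p))}


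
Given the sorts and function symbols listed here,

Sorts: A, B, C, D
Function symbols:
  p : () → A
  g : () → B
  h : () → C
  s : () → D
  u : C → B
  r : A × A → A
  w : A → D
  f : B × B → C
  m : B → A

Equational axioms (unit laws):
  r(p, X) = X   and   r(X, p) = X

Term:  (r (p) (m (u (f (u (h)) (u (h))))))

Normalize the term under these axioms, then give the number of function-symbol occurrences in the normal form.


1. (r (p) (m (u (f (u (h)) (u (h))))))  →  (m (u (f (u (h)) (u (h)))))
normal form: (m (u (f (u (h)) (u (h)))))

size = 7


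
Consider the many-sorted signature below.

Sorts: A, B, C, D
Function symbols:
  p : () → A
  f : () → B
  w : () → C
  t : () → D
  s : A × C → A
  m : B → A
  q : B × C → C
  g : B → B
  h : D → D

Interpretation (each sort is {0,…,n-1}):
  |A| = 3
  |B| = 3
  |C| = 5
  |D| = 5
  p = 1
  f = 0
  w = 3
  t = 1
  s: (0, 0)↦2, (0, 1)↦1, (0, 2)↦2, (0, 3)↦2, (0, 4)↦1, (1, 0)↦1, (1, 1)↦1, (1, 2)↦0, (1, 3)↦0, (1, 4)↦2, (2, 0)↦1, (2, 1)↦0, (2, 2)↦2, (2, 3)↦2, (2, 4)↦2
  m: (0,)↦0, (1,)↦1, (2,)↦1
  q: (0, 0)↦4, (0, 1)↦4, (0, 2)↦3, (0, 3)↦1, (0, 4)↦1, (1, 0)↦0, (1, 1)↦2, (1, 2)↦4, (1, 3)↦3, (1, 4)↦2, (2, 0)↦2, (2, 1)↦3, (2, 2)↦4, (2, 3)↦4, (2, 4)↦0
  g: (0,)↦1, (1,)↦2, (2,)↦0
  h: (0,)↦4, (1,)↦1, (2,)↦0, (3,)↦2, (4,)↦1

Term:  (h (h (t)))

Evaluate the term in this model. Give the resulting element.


value = 1

  t = 1
  (h (t)) = h(1,) = 1
  (h (h (t))) = h(1,) = 1


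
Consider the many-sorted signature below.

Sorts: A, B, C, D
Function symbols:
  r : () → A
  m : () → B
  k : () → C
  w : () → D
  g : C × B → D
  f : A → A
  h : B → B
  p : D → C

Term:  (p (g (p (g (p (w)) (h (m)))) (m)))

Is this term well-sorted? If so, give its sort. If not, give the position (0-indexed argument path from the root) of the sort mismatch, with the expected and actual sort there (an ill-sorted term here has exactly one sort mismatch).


well-sorted; sort = C

          (w) : D
        (p (w)) : C
          (m) : B
        (h (m)) : B
      (g (p (w)) (h (m))) : D
    (p (g (p (w)) (h (m)))) : C
    (m) : B
  (g (p (g (p (w)) (h (m)))) (m)) : D
(p (g (p (g (p (w)) (h (m)))) (m))) : C


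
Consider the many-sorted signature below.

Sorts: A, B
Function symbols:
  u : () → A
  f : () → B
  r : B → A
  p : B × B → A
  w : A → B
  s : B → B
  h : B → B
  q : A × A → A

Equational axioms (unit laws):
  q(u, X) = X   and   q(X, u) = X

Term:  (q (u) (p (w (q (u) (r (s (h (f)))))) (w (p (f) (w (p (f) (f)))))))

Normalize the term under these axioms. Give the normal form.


1. (q (u) (p (w (q (u) (r (s (h (f)))))) (w (p (f) (w (p (f) (f)))))))  →  (p (w (q (u) (r (s (h (f)))))) (w (p (f) (w (p (f) (f))))))
2. (p (w (q (u) (r (s (h (f)))))) (w (p (f) (w (p (f) (f))))))  →  (p (w (r (s (h (f))))) (w (p (f) (w (p (f) (f))))))

normal form = (p (w (r (s (h (f))))) (w (p (f) (w (p (f) (f))))))


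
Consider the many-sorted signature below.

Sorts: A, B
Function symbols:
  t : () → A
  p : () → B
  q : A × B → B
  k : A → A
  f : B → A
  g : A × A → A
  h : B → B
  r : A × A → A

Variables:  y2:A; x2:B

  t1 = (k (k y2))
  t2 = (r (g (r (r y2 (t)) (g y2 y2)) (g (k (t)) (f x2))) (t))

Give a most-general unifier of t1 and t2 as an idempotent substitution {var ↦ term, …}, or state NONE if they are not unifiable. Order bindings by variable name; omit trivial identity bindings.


NONE (not unifiable)

head clash or occurs-check failure — not unifiable


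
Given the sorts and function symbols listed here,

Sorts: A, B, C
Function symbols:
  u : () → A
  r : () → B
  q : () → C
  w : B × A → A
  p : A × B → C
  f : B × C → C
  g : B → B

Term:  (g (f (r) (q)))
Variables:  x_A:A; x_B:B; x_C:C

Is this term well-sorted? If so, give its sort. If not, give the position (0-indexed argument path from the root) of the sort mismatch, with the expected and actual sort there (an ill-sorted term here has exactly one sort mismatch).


ill-sorted at position [0]: expected B, got C

    (r) : B
    (q) : C
  (f (r) (q)) : C
(g (f (r) (q))) : ✗ arg 0 at [0] has sort C, expected B


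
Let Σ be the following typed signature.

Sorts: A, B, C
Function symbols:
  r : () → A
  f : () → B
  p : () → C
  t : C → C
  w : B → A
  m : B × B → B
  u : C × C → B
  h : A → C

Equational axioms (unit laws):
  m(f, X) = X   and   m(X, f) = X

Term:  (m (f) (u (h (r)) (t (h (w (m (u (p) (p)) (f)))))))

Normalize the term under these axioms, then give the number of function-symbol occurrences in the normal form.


1. (m (f) (u (h (r)) (t (h (w (m (u (p) (p)) (f)))))))  →  (u (h (r)) (t (h (w (m (u (p) (p)) (f))))))
2. (u (h (r)) (t (h (w (m (u (p) (p)) (f))))))  →  (u (h (r)) (t (h (w (u (p) (p))))))
normal form: (u (h (r)) (t (h (w (u (p) (p))))))

size = 9


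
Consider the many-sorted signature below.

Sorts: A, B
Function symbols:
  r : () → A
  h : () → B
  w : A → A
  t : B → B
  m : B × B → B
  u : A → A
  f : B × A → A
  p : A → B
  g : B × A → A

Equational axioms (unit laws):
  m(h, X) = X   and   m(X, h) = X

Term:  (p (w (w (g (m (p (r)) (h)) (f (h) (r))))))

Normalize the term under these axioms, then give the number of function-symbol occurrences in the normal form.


size = 9

1. (p (w (w (g (m (p (r)) (h)) (f (h) (r))))))  →  (p (w (w (g (p (r)) (f (h) (r))))))
normal form: (p (w (w (g (p (r)) (f (h) (r))))))


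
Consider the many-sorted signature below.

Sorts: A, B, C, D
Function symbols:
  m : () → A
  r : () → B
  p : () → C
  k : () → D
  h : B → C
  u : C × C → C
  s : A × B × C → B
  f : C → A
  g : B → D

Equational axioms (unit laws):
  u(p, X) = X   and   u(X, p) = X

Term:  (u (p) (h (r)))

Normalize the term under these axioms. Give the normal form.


normal form = (h (r))

1. (u (p) (h (r)))  →  (h (r))


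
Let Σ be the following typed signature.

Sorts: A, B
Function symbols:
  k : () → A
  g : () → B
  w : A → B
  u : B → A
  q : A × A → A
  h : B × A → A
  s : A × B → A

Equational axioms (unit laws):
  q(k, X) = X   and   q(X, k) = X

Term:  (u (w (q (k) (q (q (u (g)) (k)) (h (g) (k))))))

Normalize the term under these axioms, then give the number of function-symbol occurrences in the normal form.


1. (u (w (q (k) (q (q (u (g)) (k)) (h (g) (k))))))  →  (u (w (q (q (u (g)) (k)) (h (g) (k)))))
2. (u (w (q (q (u (g)) (k)) (h (g) (k)))))  →  (u (w (q (u (g)) (h (g) (k)))))
normal form: (u (w (q (u (g)) (h (g) (k)))))

size = 8


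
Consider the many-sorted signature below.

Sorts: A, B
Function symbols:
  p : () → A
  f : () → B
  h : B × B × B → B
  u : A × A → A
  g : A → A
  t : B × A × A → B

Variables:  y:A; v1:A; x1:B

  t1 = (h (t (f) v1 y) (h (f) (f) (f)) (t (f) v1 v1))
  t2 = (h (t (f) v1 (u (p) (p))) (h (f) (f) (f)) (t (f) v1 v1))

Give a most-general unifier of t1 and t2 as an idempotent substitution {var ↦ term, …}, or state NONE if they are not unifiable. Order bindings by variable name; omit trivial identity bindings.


{y ↦ (u (p) (p))}


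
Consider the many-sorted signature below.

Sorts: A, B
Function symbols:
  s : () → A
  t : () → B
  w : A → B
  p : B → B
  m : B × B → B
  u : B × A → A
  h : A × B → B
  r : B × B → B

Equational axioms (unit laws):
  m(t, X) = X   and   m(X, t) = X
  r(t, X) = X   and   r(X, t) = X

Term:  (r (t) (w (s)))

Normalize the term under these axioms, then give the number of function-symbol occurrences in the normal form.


size = 2

1. (r (t) (w (s)))  →  (w (s))
normal form: (w (s))


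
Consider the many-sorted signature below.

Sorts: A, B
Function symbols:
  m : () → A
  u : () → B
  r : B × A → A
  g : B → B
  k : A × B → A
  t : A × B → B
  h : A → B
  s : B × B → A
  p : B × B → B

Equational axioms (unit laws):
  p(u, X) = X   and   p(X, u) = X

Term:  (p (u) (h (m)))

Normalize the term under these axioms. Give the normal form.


1. (p (u) (h (m)))  →  (h (m))

normal form = (h (m))


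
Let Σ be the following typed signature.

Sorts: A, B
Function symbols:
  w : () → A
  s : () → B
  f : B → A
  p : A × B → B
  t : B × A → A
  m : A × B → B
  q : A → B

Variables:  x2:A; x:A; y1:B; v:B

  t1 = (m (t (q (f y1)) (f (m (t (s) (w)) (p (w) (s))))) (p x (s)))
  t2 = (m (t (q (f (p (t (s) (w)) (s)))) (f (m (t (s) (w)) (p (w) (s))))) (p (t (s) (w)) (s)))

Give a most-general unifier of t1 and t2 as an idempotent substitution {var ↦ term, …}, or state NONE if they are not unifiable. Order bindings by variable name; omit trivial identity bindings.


{x ↦ (t (s) (w)), y1 ↦ (p (t (s) (w)) (s))}


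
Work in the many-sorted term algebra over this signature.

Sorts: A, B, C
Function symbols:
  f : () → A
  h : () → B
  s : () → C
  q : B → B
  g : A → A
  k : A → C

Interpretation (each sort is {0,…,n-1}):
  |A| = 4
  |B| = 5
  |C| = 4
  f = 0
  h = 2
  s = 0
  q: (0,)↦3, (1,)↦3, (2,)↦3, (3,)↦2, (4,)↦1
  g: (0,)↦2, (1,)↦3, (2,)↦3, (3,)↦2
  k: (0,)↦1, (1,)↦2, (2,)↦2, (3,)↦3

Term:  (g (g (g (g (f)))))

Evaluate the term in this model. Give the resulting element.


  f = 0
  (g (f)) = g(0,) = 2
  (g (g (f))) = g(2,) = 3
  (g (g (g (f)))) = g(3,) = 2
  (g (g (g (g (f))))) = g(2,) = 3

value = 3


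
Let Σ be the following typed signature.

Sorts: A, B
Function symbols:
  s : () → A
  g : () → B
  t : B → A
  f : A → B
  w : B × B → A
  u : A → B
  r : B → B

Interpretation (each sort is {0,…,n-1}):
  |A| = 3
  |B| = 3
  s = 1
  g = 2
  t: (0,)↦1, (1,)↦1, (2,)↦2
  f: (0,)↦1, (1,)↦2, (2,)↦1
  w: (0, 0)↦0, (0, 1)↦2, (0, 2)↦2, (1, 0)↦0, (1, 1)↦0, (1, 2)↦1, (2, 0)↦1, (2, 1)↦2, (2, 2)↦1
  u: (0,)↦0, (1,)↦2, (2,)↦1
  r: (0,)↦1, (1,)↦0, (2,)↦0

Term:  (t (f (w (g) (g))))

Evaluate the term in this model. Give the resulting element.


  g = 2
  g = 2
  (w (g) (g)) = w(2, 2) = 1
  (f (w (g) (g))) = f(1,) = 2
  (t (f (w (g) (g)))) = t(2,) = 2

value = 2


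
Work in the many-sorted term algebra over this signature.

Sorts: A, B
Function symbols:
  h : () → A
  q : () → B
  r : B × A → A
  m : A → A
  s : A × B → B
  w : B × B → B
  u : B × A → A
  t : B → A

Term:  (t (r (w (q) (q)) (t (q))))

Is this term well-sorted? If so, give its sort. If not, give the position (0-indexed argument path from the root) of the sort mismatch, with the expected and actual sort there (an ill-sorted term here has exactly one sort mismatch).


ill-sorted at position [0]: expected B, got A

      (q) : B
      (q) : B
    (w (q) (q)) : B
      (q) : B
    (t (q)) : A
  (r (w (q) (q)) (t (q))) : A
(t (r (w (q) (q)) (t (q)))) : ✗ arg 0 at [0] has sort A, expected B


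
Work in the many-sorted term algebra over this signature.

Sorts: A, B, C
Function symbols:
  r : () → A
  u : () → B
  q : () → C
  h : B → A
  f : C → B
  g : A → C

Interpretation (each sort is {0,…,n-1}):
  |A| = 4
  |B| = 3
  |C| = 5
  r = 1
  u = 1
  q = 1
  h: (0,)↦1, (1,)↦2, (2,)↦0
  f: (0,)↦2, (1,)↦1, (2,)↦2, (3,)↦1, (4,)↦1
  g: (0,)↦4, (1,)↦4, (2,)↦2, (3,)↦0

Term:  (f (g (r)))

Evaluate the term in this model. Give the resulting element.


value = 1

  r = 1
  (g (r)) = g(1,) = 4
  (f (g (r))) = f(4,) = 1


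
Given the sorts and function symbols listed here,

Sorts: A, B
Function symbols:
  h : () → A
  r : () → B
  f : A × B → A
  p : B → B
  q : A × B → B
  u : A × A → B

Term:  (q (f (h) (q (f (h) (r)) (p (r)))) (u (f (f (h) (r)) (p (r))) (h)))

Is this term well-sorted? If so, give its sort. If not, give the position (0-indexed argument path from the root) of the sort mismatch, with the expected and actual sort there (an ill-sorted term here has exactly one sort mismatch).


well-sorted; sort = B

    (h) : A
        (h) : A
        (r) : B
      (f (h) (r)) : A
        (r) : B
      (p (r)) : B
    (q (f (h) (r)) (p (r))) : B
  (f (h) (q (f (h) (r)) (p (r)))) : A
        (h) : A
        (r) : B
      (f (h) (r)) : A
        (r) : B
      (p (r)) : B
    (f (f (h) (r)) (p (r))) : A
    (h) : A
  (u (f (f (h) (r)) (p (r))) (h)) : B
(q (f (h) (q (f (h) (r)) (p (r)))) (u (f (f (h) (r)) (p (r))) (h))) : B


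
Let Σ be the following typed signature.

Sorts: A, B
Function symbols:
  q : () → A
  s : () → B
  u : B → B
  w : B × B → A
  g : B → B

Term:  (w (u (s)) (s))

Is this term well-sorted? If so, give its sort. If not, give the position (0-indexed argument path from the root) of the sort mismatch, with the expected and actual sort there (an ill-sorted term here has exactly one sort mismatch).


well-sorted; sort = A

    (s) : B
  (u (s)) : B
  (s) : B
(w (u (s)) (s)) : A


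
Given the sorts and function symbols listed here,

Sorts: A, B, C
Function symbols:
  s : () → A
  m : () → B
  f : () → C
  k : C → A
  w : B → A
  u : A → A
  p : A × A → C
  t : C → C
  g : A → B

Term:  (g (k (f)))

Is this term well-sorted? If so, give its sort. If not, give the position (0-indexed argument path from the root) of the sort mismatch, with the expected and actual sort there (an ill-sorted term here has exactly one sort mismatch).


    (f) : C
  (k (f)) : A
(g (k (f))) : B

well-sorted; sort = B


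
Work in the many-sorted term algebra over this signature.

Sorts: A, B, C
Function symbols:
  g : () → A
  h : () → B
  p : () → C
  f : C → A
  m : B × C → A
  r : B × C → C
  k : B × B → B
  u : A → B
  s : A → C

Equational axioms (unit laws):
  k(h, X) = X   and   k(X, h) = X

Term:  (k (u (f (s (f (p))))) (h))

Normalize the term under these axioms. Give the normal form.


1. (k (u (f (s (f (p))))) (h))  →  (u (f (s (f (p)))))

normal form = (u (f (s (f (p)))))


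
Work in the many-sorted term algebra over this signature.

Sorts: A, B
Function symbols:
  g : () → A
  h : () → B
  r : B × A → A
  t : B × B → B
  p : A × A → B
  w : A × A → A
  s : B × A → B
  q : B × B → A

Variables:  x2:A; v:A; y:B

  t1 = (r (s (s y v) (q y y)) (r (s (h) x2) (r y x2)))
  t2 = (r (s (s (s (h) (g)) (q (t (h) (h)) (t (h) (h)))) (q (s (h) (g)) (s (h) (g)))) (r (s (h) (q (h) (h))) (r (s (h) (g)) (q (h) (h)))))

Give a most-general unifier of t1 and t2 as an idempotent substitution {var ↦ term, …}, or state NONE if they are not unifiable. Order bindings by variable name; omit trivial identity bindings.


{v ↦ (q (t (h) (h)) (t (h) (h))), x2 ↦ (q (h) (h)), y ↦ (s (h) (g))}


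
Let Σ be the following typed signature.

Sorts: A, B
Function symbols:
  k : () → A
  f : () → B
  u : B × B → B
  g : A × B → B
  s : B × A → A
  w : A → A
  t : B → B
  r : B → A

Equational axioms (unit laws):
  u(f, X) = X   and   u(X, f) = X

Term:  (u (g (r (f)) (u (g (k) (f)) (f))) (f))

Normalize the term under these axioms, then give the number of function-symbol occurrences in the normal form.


1. (u (g (r (f)) (u (g (k) (f)) (f))) (f))  →  (g (r (f)) (u (g (k) (f)) (f)))
2. (g (r (f)) (u (g (k) (f)) (f)))  →  (g (r (f)) (g (k) (f)))
normal form: (g (r (f)) (g (k) (f)))

size = 6


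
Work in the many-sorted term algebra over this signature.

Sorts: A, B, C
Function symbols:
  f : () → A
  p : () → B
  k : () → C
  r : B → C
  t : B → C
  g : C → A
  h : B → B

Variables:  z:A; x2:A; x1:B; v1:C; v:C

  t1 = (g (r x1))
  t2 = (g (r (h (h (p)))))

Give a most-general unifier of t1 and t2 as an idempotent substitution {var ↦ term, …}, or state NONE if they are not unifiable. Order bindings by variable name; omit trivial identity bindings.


{x1 ↦ (h (h (p)))}


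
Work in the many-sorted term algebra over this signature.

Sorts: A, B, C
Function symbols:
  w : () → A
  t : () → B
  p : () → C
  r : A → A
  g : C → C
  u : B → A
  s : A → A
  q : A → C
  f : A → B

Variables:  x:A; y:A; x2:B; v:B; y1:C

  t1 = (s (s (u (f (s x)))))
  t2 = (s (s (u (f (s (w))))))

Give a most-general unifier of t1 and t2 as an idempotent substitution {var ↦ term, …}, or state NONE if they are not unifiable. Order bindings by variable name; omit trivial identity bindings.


{x ↦ (w)}


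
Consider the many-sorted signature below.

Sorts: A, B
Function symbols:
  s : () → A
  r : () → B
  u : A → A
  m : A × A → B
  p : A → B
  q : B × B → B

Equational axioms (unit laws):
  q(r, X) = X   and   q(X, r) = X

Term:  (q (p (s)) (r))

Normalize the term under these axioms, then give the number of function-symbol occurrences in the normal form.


1. (q (p (s)) (r))  →  (p (s))
normal form: (p (s))

size = 2


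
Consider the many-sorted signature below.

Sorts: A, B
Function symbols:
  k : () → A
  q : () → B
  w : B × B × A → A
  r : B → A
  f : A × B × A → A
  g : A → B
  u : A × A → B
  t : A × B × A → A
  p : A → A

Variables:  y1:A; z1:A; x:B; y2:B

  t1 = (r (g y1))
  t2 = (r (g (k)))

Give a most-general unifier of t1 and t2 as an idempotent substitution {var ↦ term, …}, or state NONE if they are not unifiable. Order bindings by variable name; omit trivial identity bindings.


{y1 ↦ (k)}


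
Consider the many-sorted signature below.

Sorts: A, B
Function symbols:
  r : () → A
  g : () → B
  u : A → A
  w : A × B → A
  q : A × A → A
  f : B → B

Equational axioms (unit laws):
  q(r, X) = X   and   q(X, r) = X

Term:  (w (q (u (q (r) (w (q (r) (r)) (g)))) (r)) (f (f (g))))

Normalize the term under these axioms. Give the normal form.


normal form = (w (u (w (r) (g))) (f (f (g))))

1. (w (q (u (q (r) (w (q (r) (r)) (g)))) (r)) (f (f (g))))  →  (w (u (q (r) (w (q (r) (r)) (g)))) (f (f (g))))
2. (w (u (q (r) (w (q (r) (r)) (g)))) (f (f (g))))  →  (w (u (w (q (r) (r)) (g))) (f (f (g))))
3. (w (u (w (q (r) (r)) (g))) (f (f (g))))  →  (w (u (w (r) (g))) (f (f (g))))


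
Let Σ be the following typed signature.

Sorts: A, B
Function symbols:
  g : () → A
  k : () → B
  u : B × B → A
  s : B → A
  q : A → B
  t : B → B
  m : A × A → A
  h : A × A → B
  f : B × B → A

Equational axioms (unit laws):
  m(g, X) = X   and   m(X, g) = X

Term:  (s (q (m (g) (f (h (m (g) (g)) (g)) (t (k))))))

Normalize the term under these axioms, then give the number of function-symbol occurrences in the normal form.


1. (s (q (m (g) (f (h (m (g) (g)) (g)) (t (k))))))  →  (s (q (f (h (m (g) (g)) (g)) (t (k)))))
2. (s (q (f (h (m (g) (g)) (g)) (t (k)))))  →  (s (q (f (h (g) (g)) (t (k)))))
normal form: (s (q (f (h (g) (g)) (t (k)))))

size = 8


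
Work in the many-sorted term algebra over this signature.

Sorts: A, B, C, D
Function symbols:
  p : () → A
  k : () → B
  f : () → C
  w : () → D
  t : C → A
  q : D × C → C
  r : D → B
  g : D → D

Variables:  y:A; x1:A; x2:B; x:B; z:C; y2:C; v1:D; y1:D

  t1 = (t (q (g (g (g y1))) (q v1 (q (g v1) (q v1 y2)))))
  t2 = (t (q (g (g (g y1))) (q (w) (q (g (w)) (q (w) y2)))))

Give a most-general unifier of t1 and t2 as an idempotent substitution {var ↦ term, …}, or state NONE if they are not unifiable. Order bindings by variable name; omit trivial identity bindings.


{v1 ↦ (w)}


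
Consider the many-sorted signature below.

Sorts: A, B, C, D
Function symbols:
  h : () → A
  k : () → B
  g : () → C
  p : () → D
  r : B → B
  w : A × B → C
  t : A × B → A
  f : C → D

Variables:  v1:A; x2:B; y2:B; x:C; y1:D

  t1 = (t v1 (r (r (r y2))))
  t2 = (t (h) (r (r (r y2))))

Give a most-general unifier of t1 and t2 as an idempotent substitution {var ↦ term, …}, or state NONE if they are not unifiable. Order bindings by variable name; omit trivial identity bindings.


{v1 ↦ (h)}


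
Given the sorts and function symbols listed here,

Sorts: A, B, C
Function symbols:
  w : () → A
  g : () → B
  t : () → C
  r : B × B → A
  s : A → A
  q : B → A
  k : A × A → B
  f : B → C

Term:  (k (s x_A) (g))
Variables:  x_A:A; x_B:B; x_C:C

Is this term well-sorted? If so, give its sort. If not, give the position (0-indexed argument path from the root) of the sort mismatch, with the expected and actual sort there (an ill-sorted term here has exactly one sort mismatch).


ill-sorted at position [1]: expected A, got B

    x_A : A
  (s x_A) : A
  (g) : B
(k (s x_A) (g)) : ✗ arg 1 at [1] has sort B, expected A


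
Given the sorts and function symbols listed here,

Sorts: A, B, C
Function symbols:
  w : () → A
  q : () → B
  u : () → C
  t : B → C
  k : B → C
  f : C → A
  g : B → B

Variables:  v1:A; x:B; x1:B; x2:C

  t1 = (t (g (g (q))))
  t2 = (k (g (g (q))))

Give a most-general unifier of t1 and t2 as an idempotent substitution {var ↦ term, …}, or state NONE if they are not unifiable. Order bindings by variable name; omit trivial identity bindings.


head clash or occurs-check failure — not unifiable

NONE (not unifiable)


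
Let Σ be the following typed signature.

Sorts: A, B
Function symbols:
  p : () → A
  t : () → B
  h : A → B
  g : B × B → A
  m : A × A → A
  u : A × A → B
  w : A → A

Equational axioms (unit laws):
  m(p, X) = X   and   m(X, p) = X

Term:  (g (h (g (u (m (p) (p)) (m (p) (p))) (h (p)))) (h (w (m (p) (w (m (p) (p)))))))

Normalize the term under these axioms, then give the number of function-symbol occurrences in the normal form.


1. (g (h (g (u (m (p) (p)) (m (p) (p))) (h (p)))) (h (w (m (p) (w (m (p) (p)))))))  →  (g (h (g (u (p) (m (p) (p))) (h (p)))) (h (w (m (p) (w (m (p) (p)))))))
2. (g (h (g (u (p) (m (p) (p))) (h (p)))) (h (w (m (p) (w (m (p) (p)))))))  →  (g (h (g (u (p) (p)) (h (p)))) (h (w (m (p) (w (m (p) (p)))))))
3. (g (h (g (u (p) (p)) (h (p)))) (h (w (m (p) (w (m (p) (p)))))))  →  (g (h (g (u (p) (p)) (h (p)))) (h (w (w (m (p) (p))))))
4. (g (h (g (u (p) (p)) (h (p)))) (h (w (w (m (p) (p))))))  →  (g (h (g (u (p) (p)) (h (p)))) (h (w (w (p)))))
normal form: (g (h (g (u (p) (p)) (h (p)))) (h (w (w (p)))))

size = 12


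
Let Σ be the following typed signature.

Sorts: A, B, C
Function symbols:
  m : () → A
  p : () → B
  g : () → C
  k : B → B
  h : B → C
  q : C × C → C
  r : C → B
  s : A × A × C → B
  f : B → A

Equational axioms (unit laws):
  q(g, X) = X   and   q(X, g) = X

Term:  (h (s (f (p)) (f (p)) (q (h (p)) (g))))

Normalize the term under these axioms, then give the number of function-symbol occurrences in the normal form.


size = 8

1. (h (s (f (p)) (f (p)) (q (h (p)) (g))))  →  (h (s (f (p)) (f (p)) (h (p))))
normal form: (h (s (f (p)) (f (p)) (h (p))))


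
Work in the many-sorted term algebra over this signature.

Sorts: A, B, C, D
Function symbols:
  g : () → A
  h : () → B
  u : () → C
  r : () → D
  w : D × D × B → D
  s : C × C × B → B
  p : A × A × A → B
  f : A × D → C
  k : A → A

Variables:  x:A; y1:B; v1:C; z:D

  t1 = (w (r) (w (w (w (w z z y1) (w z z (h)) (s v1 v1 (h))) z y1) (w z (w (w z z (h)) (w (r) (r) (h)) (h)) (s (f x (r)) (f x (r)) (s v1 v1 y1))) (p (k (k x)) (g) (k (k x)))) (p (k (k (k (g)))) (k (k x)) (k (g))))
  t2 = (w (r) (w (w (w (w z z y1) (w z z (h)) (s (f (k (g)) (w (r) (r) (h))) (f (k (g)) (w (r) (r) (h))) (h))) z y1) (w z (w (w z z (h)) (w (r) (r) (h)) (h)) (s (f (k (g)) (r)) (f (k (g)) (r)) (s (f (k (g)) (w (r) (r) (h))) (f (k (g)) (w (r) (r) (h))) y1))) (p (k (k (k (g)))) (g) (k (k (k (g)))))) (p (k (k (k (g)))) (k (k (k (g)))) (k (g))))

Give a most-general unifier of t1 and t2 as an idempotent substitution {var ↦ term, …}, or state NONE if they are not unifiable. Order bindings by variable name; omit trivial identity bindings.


{v1 ↦ (f (k (g)) (w (r) (r) (h))), x ↦ (k (g))}


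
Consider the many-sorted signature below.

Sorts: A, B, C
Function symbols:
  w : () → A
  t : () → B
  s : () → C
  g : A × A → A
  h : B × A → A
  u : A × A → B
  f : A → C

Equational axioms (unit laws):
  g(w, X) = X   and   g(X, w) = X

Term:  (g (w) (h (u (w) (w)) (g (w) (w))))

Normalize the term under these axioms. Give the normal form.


1. (g (w) (h (u (w) (w)) (g (w) (w))))  →  (h (u (w) (w)) (g (w) (w)))
2. (h (u (w) (w)) (g (w) (w)))  →  (h (u (w) (w)) (w))

normal form = (h (u (w) (w)) (w))


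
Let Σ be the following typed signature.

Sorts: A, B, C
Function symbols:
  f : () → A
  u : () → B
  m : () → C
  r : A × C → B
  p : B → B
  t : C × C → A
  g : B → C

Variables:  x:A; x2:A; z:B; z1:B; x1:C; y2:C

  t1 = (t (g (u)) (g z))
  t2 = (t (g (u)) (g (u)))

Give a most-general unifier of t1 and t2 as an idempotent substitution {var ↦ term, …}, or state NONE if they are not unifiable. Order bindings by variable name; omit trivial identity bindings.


{z ↦ (u)}


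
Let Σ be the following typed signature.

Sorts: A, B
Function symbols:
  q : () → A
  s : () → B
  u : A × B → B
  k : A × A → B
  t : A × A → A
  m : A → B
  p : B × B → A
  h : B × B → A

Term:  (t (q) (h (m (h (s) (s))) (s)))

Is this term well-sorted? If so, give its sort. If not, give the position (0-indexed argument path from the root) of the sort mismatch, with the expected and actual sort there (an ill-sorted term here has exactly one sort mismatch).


well-sorted; sort = A

  (q) : A
        (s) : B
        (s) : B
      (h (s) (s)) : A
    (m (h (s) (s))) : B
    (s) : B
  (h (m (h (s) (s))) (s)) : A
(t (q) (h (m (h (s) (s))) (s))) : A


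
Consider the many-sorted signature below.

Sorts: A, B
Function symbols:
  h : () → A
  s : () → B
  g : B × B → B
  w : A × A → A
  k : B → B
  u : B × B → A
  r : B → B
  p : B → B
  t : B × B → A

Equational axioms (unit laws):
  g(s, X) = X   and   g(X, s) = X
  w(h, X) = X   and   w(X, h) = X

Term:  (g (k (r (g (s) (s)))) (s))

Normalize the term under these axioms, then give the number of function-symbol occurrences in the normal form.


1. (g (k (r (g (s) (s)))) (s))  →  (k (r (g (s) (s))))
2. (k (r (g (s) (s))))  →  (k (r (s)))
normal form: (k (r (s)))

size = 3


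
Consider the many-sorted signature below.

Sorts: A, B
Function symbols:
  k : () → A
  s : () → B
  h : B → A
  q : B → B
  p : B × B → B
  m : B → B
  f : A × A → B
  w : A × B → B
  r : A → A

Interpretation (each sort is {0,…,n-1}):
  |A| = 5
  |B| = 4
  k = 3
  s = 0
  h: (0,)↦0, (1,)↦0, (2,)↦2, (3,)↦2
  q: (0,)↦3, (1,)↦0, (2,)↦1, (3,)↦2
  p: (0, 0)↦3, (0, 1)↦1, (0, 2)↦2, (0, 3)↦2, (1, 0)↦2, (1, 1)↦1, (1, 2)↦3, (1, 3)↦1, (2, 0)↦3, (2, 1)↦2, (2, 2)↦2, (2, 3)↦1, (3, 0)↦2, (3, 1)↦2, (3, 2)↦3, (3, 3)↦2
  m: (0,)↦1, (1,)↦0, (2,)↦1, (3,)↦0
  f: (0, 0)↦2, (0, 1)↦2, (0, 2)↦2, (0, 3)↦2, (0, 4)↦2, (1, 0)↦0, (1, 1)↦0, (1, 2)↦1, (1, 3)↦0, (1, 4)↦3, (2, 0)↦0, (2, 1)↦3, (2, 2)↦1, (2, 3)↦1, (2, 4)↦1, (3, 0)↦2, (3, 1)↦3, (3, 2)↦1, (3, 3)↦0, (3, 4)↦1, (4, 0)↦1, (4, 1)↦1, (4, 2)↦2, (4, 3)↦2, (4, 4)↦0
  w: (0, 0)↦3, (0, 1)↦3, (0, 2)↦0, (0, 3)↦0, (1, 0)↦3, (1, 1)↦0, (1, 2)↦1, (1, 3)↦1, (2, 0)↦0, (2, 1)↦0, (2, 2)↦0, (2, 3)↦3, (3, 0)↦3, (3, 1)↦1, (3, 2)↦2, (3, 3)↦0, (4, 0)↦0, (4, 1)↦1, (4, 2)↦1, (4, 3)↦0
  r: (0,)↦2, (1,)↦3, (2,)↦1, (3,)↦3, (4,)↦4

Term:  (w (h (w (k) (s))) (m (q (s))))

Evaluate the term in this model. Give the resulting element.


value = 0

  k = 3
  s = 0
  (w (k) (s)) = w(3, 0) = 3
  (h (w (k) (s))) = h(3,) = 2
  s = 0
  (q (s)) = q(0,) = 3
  (m (q (s))) = m(3,) = 0
  (w (h (w (k) (s))) (m (q (s)))) = w(2, 0) = 0
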